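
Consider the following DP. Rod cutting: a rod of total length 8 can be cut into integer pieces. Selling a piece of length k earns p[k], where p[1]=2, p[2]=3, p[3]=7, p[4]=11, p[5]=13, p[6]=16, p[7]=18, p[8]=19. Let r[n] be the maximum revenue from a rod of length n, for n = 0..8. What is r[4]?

   n    0    1    2    3    4    5    6    7    8
r[n]    0    2    4    7   11   13   16   18   22

11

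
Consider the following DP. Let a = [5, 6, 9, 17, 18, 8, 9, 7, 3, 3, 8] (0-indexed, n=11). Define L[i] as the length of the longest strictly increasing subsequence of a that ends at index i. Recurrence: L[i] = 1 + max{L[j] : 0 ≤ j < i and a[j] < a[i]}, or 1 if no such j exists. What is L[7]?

3

   i    0    1    2    3    4    5    6    7    8    9   10
a[i]    5    6    9   17   18    8    9    7    3    3    8
L[i]    1    2    3    4    5    3    4    3    1    1    4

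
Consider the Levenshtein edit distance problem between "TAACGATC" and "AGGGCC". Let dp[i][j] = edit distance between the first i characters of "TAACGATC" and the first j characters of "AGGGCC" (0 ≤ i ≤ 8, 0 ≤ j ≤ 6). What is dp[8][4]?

   ''  A  G  G  G  C  C
''  0  1  2  3  4  5  6
 T  1  1  2  3  4  5  6
 A  2  1  2  3  4  5  6
 A  3  2  2  3  4  5  6
 C  4  3  3  3  4  4  5
 G  5  4  3  3  3  4  5
 A  6  5  4  4  4  4  5
 T  7  6  5  5  5  5  5
 C  8  7  6  6  6  5  5

6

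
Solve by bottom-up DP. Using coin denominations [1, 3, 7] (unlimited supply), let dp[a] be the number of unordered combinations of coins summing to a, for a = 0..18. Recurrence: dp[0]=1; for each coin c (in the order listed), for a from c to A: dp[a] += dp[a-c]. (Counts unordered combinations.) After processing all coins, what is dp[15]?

10

after  coin     0     1     2     3     4     5     6     7     8     9    10    11    12    13    14    15    16    17    18
          1     1     1     1     1     1     1     1     1     1     1     1     1     1     1     1     1     1     1     1
          3     1     1     1     2     2     2     3     3     3     4     4     4     5     5     5     6     6     6     7
          7     1     1     1     2     2     2     3     4     4     5     6     6     7     8     9    10    11    12    13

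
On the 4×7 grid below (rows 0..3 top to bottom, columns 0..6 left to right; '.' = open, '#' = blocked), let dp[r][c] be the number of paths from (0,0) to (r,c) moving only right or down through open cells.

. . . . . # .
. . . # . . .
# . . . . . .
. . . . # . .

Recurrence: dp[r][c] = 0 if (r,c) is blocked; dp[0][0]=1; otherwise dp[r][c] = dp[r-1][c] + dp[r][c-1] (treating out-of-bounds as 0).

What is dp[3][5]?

r\c   0   1   2   3   4   5   6
  0   1   1   1   1   1   0   0
  1   1   2   3   0   1   1   1
  2   0   2   5   5   6   7   8
  3   0   2   7  12   0   7  15

7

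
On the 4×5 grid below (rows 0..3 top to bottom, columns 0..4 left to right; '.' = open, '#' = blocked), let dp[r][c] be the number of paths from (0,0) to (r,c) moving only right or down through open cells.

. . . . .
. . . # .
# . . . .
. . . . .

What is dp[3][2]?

7

r\c   0   1   2   3   4
  0   1   1   1   1   1
  1   1   2   3   0   1
  2   0   2   5   5   6
  3   0   2   7  12  18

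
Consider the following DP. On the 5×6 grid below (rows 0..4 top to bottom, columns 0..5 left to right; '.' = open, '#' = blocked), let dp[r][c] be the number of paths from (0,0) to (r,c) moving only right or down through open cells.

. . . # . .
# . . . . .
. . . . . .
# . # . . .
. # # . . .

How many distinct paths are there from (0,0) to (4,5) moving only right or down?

38

r\c   0   1   2   3   4   5
  0   1   1   1   0   0   0
  1   0   1   2   2   2   2
  2   0   1   3   5   7   9
  3   0   1   0   5  12  21
  4   0   0   0   5  17  38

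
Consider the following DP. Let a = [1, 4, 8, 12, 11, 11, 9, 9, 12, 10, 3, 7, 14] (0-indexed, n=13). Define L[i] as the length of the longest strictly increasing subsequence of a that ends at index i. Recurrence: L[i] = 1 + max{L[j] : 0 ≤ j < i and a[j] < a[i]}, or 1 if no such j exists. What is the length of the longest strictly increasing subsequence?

   i    0    1    2    3    4    5    6    7    8    9   10   11   12
a[i]    1    4    8   12   11   11    9    9   12   10    3    7   14
L[i]    1    2    3    4    4    4    4    4    5    5    2    3    6

6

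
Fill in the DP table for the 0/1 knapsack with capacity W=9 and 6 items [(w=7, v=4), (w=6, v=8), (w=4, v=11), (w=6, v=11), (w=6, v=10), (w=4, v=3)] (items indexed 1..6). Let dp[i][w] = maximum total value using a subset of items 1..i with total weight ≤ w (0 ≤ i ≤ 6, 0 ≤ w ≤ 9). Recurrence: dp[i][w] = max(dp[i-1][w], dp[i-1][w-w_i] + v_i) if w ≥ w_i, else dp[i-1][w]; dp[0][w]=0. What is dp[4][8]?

11

i\w   0   1   2   3   4   5   6   7   8   9
  0   0   0   0   0   0   0   0   0   0   0
  1   0   0   0   0   0   0   0   4   4   4
  2   0   0   0   0   0   0   8   8   8   8
  3   0   0   0   0  11  11  11  11  11  11
  4   0   0   0   0  11  11  11  11  11  11
  5   0   0   0   0  11  11  11  11  11  11
  6   0   0   0   0  11  11  11  11  14  14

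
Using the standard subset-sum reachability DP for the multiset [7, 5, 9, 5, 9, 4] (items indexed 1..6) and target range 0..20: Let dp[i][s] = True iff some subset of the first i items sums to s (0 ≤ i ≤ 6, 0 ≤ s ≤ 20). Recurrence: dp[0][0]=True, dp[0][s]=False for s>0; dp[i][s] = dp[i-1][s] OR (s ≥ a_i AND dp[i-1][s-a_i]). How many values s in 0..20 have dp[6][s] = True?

i\s   0   1   2   3   4   5   6   7   8   9  10  11  12  13  14  15  16  17  18  19  20
  0   T   F   F   F   F   F   F   F   F   F   F   F   F   F   F   F   F   F   F   F   F
  1   T   F   F   F   F   F   F   T   F   F   F   F   F   F   F   F   F   F   F   F   F
  2   T   F   F   F   F   T   F   T   F   F   F   F   T   F   F   F   F   F   F   F   F
  3   T   F   F   F   F   T   F   T   F   T   F   F   T   F   T   F   T   F   F   F   F
  4   T   F   F   F   F   T   F   T   F   T   T   F   T   F   T   F   T   T   F   T   F
  5   T   F   F   F   F   T   F   T   F   T   T   F   T   F   T   F   T   T   T   T   F
  6   T   F   F   F   T   T   F   T   F   T   T   T   T   T   T   F   T   T   T   T   T

15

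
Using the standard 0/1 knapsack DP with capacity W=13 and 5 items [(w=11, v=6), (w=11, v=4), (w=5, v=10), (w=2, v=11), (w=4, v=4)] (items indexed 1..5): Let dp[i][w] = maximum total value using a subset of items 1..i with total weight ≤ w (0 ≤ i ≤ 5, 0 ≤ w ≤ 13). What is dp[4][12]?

21

i\w   0   1   2   3   4   5   6   7   8   9  10  11  12  13
  0   0   0   0   0   0   0   0   0   0   0   0   0   0   0
  1   0   0   0   0   0   0   0   0   0   0   0   6   6   6
  2   0   0   0   0   0   0   0   0   0   0   0   6   6   6
  3   0   0   0   0   0  10  10  10  10  10  10  10  10  10
  4   0   0  11  11  11  11  11  21  21  21  21  21  21  21
  5   0   0  11  11  11  11  15  21  21  21  21  25  25  25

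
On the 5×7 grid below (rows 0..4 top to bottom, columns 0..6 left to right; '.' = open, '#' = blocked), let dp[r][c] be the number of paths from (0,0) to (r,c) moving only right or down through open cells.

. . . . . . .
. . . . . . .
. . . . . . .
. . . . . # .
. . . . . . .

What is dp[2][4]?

15

r\c   0   1   2   3   4   5   6
  0   1   1   1   1   1   1   1
  1   1   2   3   4   5   6   7
  2   1   3   6  10  15  21  28
  3   1   4  10  20  35   0  28
  4   1   5  15  35  70  70  98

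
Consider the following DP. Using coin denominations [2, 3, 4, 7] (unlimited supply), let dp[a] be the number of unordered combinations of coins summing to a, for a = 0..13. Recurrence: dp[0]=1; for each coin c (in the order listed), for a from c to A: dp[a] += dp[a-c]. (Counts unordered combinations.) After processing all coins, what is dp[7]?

3

after  coin     0     1     2     3     4     5     6     7     8     9    10    11    12    13
          2     1     0     1     0     1     0     1     0     1     0     1     0     1     0
          3     1     0     1     1     1     1     2     1     2     2     2     2     3     2
          4     1     0     1     1     2     1     3     2     4     3     5     4     7     5
          7     1     0     1     1     2     1     3     3     4     4     6     6     8     8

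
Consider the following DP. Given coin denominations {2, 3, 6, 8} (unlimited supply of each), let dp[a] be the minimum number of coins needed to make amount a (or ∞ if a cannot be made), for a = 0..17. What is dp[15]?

 a  0  1  2  3  4  5  6  7  8  9 10 11 12 13 14 15 16 17
dp  0  -  1  1  2  2  1  3  1  2  2  2  2  3  2  3  2  3
(- denotes ∞ / unreachable)

3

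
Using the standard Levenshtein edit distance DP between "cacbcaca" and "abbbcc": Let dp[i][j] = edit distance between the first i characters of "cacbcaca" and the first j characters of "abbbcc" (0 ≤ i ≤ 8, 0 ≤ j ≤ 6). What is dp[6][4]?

4

   ''  a  b  b  b  c  c
''  0  1  2  3  4  5  6
 c  1  1  2  3  4  4  5
 a  2  1  2  3  4  5  5
 c  3  2  2  3  4  4  5
 b  4  3  2  2  3  4  5
 c  5  4  3  3  3  3  4
 a  6  5  4  4  4  4  4
 c  7  6  5  5  5  4  4
 a  8  7  6  6  6  5  5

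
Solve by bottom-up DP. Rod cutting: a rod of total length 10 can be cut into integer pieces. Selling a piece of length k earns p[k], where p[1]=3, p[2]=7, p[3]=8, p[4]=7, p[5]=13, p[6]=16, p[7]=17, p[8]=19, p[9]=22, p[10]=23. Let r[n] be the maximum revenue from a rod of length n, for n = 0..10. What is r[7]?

24

   n    0    1    2    3    4    5    6    7    8    9   10
r[n]    0    3    7   10   14   17   21   24   28   31   35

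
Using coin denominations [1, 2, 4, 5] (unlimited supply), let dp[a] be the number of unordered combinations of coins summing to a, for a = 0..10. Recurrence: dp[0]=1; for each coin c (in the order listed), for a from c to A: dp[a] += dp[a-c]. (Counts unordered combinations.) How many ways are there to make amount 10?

17

after  coin     0     1     2     3     4     5     6     7     8     9    10
          1     1     1     1     1     1     1     1     1     1     1     1
          2     1     1     2     2     3     3     4     4     5     5     6
          4     1     1     2     2     4     4     6     6     9     9    12
          5     1     1     2     2     4     5     7     8    11    13    17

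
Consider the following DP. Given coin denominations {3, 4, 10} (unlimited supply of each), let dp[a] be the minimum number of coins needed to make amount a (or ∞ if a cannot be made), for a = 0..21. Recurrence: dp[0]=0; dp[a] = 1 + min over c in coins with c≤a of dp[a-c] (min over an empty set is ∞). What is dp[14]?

2

 a  0  1  2  3  4  5  6  7  8  9 10 11 12 13 14 15 16 17 18 19 20 21
dp  0  -  -  1  1  -  2  2  2  3  1  3  3  2  2  4  3  3  3  4  2  4
(- denotes ∞ / unreachable)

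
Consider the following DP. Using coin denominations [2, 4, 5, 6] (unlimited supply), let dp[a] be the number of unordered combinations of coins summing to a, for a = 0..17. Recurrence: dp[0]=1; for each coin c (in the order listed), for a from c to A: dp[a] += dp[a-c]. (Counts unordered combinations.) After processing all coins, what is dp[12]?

after  coin     0     1     2     3     4     5     6     7     8     9    10    11    12    13    14    15    16    17
          2     1     0     1     0     1     0     1     0     1     0     1     0     1     0     1     0     1     0
          4     1     0     1     0     2     0     2     0     3     0     3     0     4     0     4     0     5     0
          5     1     0     1     0     2     1     2     1     3     2     4     2     5     3     6     4     7     5
          6     1     0     1     0     2     1     3     1     4     2     6     3     8     4    10     6    13     8

8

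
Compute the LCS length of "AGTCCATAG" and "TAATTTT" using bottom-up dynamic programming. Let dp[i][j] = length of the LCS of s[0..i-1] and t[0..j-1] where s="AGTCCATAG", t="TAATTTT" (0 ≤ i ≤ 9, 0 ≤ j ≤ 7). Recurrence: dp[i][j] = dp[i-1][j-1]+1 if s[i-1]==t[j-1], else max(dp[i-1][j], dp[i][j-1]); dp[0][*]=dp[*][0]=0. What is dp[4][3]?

1

   ''  T  A  A  T  T  T  T
''  0  0  0  0  0  0  0  0
 A  0  0  1  1  1  1  1  1
 G  0  0  1  1  1  1  1  1
 T  0  1  1  1  2  2  2  2
 C  0  1  1  1  2  2  2  2
 C  0  1  1  1  2  2  2  2
 A  0  1  2  2  2  2  2  2
 T  0  1  2  2  3  3  3  3
 A  0  1  2  3  3  3  3  3
 G  0  1  2  3  3  3  3  3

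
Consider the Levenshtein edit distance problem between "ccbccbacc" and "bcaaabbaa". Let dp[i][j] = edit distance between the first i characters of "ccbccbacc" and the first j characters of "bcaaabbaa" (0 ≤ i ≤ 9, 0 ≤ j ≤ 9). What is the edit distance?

   ''  b  c  a  a  a  b  b  a  a
''  0  1  2  3  4  5  6  7  8  9
 c  1  1  1  2  3  4  5  6  7  8
 c  2  2  1  2  3  4  5  6  7  8
 b  3  2  2  2  3  4  4  5  6  7
 c  4  3  2  3  3  4  5  5  6  7
 c  5  4  3  3  4  4  5  6  6  7
 b  6  5  4  4  4  5  4  5  6  7
 a  7  6  5  4  4  4  5  5  5  6
 c  8  7  6  5  5  5  5  6  6  6
 c  9  8  7  6  6  6  6  6  7  7

7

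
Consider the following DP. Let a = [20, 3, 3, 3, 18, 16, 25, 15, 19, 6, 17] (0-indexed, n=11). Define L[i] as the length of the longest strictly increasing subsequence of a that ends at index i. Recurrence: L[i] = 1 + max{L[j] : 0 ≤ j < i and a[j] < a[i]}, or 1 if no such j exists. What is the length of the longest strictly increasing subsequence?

3

   i    0    1    2    3    4    5    6    7    8    9   10
a[i]   20    3    3    3   18   16   25   15   19    6   17
L[i]    1    1    1    1    2    2    3    2    3    2    3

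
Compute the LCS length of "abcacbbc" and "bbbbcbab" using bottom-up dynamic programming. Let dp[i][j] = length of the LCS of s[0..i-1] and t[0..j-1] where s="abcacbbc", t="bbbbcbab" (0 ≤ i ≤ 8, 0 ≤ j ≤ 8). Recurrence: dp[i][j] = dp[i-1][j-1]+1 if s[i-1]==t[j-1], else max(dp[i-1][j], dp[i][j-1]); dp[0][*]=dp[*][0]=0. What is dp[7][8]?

4

   ''  b  b  b  b  c  b  a  b
''  0  0  0  0  0  0  0  0  0
 a  0  0  0  0  0  0  0  1  1
 b  0  1  1  1  1  1  1  1  2
 c  0  1  1  1  1  2  2  2  2
 a  0  1  1  1  1  2  2  3  3
 c  0  1  1  1  1  2  2  3  3
 b  0  1  2  2  2  2  3  3  4
 b  0  1  2  3  3  3  3  3  4
 c  0  1  2  3  3  4  4  4  4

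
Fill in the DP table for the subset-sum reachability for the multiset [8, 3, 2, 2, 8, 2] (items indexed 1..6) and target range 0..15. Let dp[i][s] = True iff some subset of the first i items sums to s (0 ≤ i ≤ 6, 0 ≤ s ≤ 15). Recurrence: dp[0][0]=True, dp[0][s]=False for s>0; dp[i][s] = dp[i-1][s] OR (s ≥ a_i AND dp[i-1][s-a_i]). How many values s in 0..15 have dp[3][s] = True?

8

i\s   0   1   2   3   4   5   6   7   8   9  10  11  12  13  14  15
  0   T   F   F   F   F   F   F   F   F   F   F   F   F   F   F   F
  1   T   F   F   F   F   F   F   F   T   F   F   F   F   F   F   F
  2   T   F   F   T   F   F   F   F   T   F   F   T   F   F   F   F
  3   T   F   T   T   F   T   F   F   T   F   T   T   F   T   F   F
  4   T   F   T   T   T   T   F   T   T   F   T   T   T   T   F   T
  5   T   F   T   T   T   T   F   T   T   F   T   T   T   T   F   T
  6   T   F   T   T   T   T   T   T   T   T   T   T   T   T   T   T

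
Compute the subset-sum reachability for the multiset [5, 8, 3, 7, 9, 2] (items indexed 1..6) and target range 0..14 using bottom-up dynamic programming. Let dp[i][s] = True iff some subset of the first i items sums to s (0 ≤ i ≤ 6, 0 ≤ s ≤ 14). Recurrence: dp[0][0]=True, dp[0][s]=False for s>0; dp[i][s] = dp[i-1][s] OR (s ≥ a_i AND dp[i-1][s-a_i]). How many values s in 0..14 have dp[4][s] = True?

i\s   0   1   2   3   4   5   6   7   8   9  10  11  12  13  14
  0   T   F   F   F   F   F   F   F   F   F   F   F   F   F   F
  1   T   F   F   F   F   T   F   F   F   F   F   F   F   F   F
  2   T   F   F   F   F   T   F   F   T   F   F   F   F   T   F
  3   T   F   F   T   F   T   F   F   T   F   F   T   F   T   F
  4   T   F   F   T   F   T   F   T   T   F   T   T   T   T   F
  5   T   F   F   T   F   T   F   T   T   T   T   T   T   T   T
  6   T   F   T   T   F   T   F   T   T   T   T   T   T   T   T

9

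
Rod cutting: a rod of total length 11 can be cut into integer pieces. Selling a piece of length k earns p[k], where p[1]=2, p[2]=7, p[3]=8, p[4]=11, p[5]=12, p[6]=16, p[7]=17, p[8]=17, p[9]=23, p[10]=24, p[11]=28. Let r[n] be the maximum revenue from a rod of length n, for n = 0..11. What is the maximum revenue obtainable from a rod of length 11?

37

   n    0    1    2    3    4    5    6    7    8    9   10   11
r[n]    0    2    7    9   14   16   21   23   28   30   35   37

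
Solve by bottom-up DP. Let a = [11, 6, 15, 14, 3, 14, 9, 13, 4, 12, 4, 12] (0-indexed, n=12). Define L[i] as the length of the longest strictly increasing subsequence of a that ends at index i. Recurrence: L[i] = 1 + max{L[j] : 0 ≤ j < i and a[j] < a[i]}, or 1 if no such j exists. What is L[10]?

2

   i    0    1    2    3    4    5    6    7    8    9   10   11
a[i]   11    6   15   14    3   14    9   13    4   12    4   12
L[i]    1    1    2    2    1    2    2    3    2    3    2    3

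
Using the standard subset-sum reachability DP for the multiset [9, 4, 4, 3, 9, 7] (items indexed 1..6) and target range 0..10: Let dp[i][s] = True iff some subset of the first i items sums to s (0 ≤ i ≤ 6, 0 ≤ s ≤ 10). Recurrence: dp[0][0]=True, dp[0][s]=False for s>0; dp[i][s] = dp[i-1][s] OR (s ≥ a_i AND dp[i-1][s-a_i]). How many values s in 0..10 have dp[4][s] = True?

i\s   0   1   2   3   4   5   6   7   8   9  10
  0   T   F   F   F   F   F   F   F   F   F   F
  1   T   F   F   F   F   F   F   F   F   T   F
  2   T   F   F   F   T   F   F   F   F   T   F
  3   T   F   F   F   T   F   F   F   T   T   F
  4   T   F   F   T   T   F   F   T   T   T   F
  5   T   F   F   T   T   F   F   T   T   T   F
  6   T   F   F   T   T   F   F   T   T   T   T

6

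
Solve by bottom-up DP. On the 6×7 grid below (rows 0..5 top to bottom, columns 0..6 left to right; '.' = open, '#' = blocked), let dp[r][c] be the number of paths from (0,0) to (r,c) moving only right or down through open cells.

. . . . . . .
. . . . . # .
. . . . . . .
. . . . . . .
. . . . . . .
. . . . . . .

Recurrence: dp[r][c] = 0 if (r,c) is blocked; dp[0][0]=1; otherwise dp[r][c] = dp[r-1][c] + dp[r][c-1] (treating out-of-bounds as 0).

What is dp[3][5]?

50

r\c   0   1   2   3   4   5   6
  0   1   1   1   1   1   1   1
  1   1   2   3   4   5   0   1
  2   1   3   6  10  15  15  16
  3   1   4  10  20  35  50  66
  4   1   5  15  35  70 120 186
  5   1   6  21  56 126 246 432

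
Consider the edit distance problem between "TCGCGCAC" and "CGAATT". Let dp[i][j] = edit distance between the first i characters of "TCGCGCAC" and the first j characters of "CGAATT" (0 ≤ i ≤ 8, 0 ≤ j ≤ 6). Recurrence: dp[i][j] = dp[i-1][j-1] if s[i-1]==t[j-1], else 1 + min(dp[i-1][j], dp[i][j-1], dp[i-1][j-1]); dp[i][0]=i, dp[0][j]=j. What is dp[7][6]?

   ''  C  G  A  A  T  T
''  0  1  2  3  4  5  6
 T  1  1  2  3  4  4  5
 C  2  1  2  3  4  5  5
 G  3  2  1  2  3  4  5
 C  4  3  2  2  3  4  5
 G  5  4  3  3  3  4  5
 C  6  5  4  4  4  4  5
 A  7  6  5  4  4  5  5
 C  8  7  6  5  5  5  6

5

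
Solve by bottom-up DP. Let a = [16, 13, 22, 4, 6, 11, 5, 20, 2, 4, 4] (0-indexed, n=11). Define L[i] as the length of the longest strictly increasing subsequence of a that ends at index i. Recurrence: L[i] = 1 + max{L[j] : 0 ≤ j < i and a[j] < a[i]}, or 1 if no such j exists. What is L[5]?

3

   i    0    1    2    3    4    5    6    7    8    9   10
a[i]   16   13   22    4    6   11    5   20    2    4    4
L[i]    1    1    2    1    2    3    2    4    1    2    2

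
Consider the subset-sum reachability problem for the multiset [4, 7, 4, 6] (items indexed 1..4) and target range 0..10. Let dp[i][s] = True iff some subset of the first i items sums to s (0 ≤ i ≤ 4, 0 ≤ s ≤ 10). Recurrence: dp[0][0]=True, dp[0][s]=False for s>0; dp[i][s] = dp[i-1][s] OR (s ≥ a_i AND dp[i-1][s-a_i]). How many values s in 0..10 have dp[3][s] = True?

4

i\s   0   1   2   3   4   5   6   7   8   9  10
  0   T   F   F   F   F   F   F   F   F   F   F
  1   T   F   F   F   T   F   F   F   F   F   F
  2   T   F   F   F   T   F   F   T   F   F   F
  3   T   F   F   F   T   F   F   T   T   F   F
  4   T   F   F   F   T   F   T   T   T   F   T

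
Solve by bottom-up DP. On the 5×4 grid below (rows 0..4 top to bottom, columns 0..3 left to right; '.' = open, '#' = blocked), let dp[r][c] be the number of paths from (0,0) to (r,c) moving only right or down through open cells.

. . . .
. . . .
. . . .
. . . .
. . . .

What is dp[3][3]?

20

r\c   0   1   2   3
  0   1   1   1   1
  1   1   2   3   4
  2   1   3   6  10
  3   1   4  10  20
  4   1   5  15  35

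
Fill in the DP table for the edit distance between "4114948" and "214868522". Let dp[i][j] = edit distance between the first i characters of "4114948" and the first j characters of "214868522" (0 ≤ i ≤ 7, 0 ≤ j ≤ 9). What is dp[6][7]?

   ''  2  1  4  8  6  8  5  2  2
''  0  1  2  3  4  5  6  7  8  9
 4  1  1  2  2  3  4  5  6  7  8
 1  2  2  1  2  3  4  5  6  7  8
 1  3  3  2  2  3  4  5  6  7  8
 4  4  4  3  2  3  4  5  6  7  8
 9  5  5  4  3  3  4  5  6  7  8
 4  6  6  5  4  4  4  5  6  7  8
 8  7  7  6  5  4  5  4  5  6  7

6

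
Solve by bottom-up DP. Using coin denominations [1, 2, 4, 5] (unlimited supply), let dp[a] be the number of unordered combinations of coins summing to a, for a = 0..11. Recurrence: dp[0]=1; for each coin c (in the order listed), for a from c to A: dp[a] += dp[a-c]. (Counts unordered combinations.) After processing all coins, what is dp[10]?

17

after  coin     0     1     2     3     4     5     6     7     8     9    10    11
          1     1     1     1     1     1     1     1     1     1     1     1     1
          2     1     1     2     2     3     3     4     4     5     5     6     6
          4     1     1     2     2     4     4     6     6     9     9    12    12
          5     1     1     2     2     4     5     7     8    11    13    17    19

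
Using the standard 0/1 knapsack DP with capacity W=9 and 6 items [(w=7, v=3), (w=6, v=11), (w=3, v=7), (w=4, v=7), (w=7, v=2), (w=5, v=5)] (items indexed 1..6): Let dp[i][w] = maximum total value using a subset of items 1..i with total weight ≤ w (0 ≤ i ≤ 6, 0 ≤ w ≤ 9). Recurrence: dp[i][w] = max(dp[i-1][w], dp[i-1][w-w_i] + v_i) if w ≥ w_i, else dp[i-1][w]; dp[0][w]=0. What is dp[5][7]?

14

i\w   0   1   2   3   4   5   6   7   8   9
  0   0   0   0   0   0   0   0   0   0   0
  1   0   0   0   0   0   0   0   3   3   3
  2   0   0   0   0   0   0  11  11  11  11
  3   0   0   0   7   7   7  11  11  11  18
  4   0   0   0   7   7   7  11  14  14  18
  5   0   0   0   7   7   7  11  14  14  18
  6   0   0   0   7   7   7  11  14  14  18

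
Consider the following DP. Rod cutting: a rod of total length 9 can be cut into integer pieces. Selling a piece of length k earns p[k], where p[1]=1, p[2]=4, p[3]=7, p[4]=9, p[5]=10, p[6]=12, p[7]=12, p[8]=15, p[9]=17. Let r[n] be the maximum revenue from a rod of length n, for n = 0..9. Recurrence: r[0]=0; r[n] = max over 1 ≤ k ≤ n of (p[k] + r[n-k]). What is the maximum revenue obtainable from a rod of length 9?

21

   n    0    1    2    3    4    5    6    7    8    9
r[n]    0    1    4    7    9   11   14   16   18   21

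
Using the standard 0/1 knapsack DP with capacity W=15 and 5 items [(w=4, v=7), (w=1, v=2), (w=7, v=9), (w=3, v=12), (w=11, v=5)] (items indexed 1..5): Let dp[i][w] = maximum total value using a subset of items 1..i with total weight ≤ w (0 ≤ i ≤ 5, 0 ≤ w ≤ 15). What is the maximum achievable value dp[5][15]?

i\w   0   1   2   3   4   5   6   7   8   9  10  11  12  13  14  15
  0   0   0   0   0   0   0   0   0   0   0   0   0   0   0   0   0
  1   0   0   0   0   7   7   7   7   7   7   7   7   7   7   7   7
  2   0   2   2   2   7   9   9   9   9   9   9   9   9   9   9   9
  3   0   2   2   2   7   9   9   9  11  11  11  16  18  18  18  18
  4   0   2   2  12  14  14  14  19  21  21  21  23  23  23  28  30
  5   0   2   2  12  14  14  14  19  21  21  21  23  23  23  28  30

30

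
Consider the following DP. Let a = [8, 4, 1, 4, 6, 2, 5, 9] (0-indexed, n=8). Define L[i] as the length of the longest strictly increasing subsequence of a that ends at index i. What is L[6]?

   i    0    1    2    3    4    5    6    7
a[i]    8    4    1    4    6    2    5    9
L[i]    1    1    1    2    3    2    3    4

3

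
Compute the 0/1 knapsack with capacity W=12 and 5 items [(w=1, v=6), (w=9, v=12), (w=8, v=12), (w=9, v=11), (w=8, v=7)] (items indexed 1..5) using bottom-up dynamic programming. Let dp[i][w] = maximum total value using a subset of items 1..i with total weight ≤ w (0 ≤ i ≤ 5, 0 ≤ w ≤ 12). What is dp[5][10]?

i\w   0   1   2   3   4   5   6   7   8   9  10  11  12
  0   0   0   0   0   0   0   0   0   0   0   0   0   0
  1   0   6   6   6   6   6   6   6   6   6   6   6   6
  2   0   6   6   6   6   6   6   6   6  12  18  18  18
  3   0   6   6   6   6   6   6   6  12  18  18  18  18
  4   0   6   6   6   6   6   6   6  12  18  18  18  18
  5   0   6   6   6   6   6   6   6  12  18  18  18  18

18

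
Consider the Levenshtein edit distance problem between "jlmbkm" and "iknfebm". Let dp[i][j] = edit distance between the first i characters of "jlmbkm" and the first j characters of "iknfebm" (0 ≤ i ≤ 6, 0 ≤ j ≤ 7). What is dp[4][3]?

4

   ''  i  k  n  f  e  b  m
''  0  1  2  3  4  5  6  7
 j  1  1  2  3  4  5  6  7
 l  2  2  2  3  4  5  6  7
 m  3  3  3  3  4  5  6  6
 b  4  4  4  4  4  5  5  6
 k  5  5  4  5  5  5  6  6
 m  6  6  5  5  6  6  6  6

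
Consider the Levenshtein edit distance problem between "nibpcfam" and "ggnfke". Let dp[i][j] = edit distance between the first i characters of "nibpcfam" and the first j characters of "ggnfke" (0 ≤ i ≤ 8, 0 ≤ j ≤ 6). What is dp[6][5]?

   ''  g  g  n  f  k  e
''  0  1  2  3  4  5  6
 n  1  1  2  2  3  4  5
 i  2  2  2  3  3  4  5
 b  3  3  3  3  4  4  5
 p  4  4  4  4  4  5  5
 c  5  5  5  5  5  5  6
 f  6  6  6  6  5  6  6
 a  7  7  7  7  6  6  7
 m  8  8  8  8  7  7  7

6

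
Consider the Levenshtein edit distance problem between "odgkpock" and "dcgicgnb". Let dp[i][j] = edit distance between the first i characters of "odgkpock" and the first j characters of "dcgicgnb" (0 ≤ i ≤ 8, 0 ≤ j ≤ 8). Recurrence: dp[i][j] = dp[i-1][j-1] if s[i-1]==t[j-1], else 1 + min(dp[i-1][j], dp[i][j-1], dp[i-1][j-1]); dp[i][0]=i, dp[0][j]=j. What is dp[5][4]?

4

   ''  d  c  g  i  c  g  n  b
''  0  1  2  3  4  5  6  7  8
 o  1  1  2  3  4  5  6  7  8
 d  2  1  2  3  4  5  6  7  8
 g  3  2  2  2  3  4  5  6  7
 k  4  3  3  3  3  4  5  6  7
 p  5  4  4  4  4  4  5  6  7
 o  6  5  5  5  5  5  5  6  7
 c  7  6  5  6  6  5  6  6  7
 k  8  7  6  6  7  6  6  7  7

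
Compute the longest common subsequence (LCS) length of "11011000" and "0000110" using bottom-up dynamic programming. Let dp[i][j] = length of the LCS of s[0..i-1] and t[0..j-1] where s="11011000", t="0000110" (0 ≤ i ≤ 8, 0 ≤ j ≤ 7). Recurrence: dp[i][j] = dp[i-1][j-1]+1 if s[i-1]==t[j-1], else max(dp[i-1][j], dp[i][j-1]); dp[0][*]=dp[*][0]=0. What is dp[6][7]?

   ''  0  0  0  0  1  1  0
''  0  0  0  0  0  0  0  0
 1  0  0  0  0  0  1  1  1
 1  0  0  0  0  0  1  2  2
 0  0  1  1  1  1  1  2  3
 1  0  1  1  1  1  2  2  3
 1  0  1  1  1  1  2  3  3
 0  0  1  2  2  2  2  3  4
 0  0  1  2  3  3  3  3  4
 0  0  1  2  3  4  4  4  4

4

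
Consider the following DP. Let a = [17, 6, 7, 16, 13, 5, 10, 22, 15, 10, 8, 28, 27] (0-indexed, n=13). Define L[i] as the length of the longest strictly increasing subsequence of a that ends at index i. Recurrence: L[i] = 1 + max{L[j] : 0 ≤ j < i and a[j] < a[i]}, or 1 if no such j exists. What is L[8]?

   i    0    1    2    3    4    5    6    7    8    9   10   11   12
a[i]   17    6    7   16   13    5   10   22   15   10    8   28   27
L[i]    1    1    2    3    3    1    3    4    4    3    3    5    5

4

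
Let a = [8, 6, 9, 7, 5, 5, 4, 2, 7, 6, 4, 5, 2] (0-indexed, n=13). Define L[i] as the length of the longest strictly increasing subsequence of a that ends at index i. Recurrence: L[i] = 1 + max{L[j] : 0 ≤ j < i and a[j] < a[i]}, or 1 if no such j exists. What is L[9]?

2

   i    0    1    2    3    4    5    6    7    8    9   10   11   12
a[i]    8    6    9    7    5    5    4    2    7    6    4    5    2
L[i]    1    1    2    2    1    1    1    1    2    2    2    3    1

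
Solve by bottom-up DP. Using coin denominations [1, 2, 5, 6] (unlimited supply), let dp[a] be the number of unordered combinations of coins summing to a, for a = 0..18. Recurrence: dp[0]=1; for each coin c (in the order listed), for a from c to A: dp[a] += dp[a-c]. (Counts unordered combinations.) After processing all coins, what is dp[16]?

after  coin     0     1     2     3     4     5     6     7     8     9    10    11    12    13    14    15    16    17    18
          1     1     1     1     1     1     1     1     1     1     1     1     1     1     1     1     1     1     1     1
          2     1     1     2     2     3     3     4     4     5     5     6     6     7     7     8     8     9     9    10
          5     1     1     2     2     3     4     5     6     7     8    10    11    13    14    16    18    20    22    24
          6     1     1     2     2     3     4     6     7     9    10    13    15    19    21    25    28    33    37    43

33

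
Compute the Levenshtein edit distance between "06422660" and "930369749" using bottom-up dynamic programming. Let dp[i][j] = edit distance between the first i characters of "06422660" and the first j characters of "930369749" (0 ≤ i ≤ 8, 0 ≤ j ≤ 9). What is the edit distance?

9

   ''  9  3  0  3  6  9  7  4  9
''  0  1  2  3  4  5  6  7  8  9
 0  1  1  2  2  3  4  5  6  7  8
 6  2  2  2  3  3  3  4  5  6  7
 4  3  3  3  3  4  4  4  5  5  6
 2  4  4  4  4  4  5  5  5  6  6
 2  5  5  5  5  5  5  6  6  6  7
 6  6  6  6  6  6  5  6  7  7  7
 6  7  7  7  7  7  6  6  7  8  8
 0  8  8  8  7  8  7  7  7  8  9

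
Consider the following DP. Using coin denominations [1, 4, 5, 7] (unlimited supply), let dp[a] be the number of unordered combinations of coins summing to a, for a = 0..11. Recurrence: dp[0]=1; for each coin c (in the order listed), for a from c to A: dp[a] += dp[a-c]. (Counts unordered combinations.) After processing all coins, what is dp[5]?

3

after  coin     0     1     2     3     4     5     6     7     8     9    10    11
          1     1     1     1     1     1     1     1     1     1     1     1     1
          4     1     1     1     1     2     2     2     2     3     3     3     3
          5     1     1     1     1     2     3     3     3     4     5     6     6
          7     1     1     1     1     2     3     3     4     5     6     7     8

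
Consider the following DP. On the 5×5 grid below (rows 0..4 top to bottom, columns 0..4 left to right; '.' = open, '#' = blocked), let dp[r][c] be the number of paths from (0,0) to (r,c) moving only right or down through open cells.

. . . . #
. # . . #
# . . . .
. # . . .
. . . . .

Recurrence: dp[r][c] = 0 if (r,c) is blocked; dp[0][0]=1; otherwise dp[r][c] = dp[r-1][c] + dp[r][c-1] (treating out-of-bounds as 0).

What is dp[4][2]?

r\c   0   1   2   3   4
  0   1   1   1   1   0
  1   1   0   1   2   0
  2   0   0   1   3   3
  3   0   0   1   4   7
  4   0   0   1   5  12

1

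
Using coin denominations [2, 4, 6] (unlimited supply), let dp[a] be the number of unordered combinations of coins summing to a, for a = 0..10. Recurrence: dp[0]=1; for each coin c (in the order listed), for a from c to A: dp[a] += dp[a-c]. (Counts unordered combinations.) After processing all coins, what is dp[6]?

3

after  coin     0     1     2     3     4     5     6     7     8     9    10
          2     1     0     1     0     1     0     1     0     1     0     1
          4     1     0     1     0     2     0     2     0     3     0     3
          6     1     0     1     0     2     0     3     0     4     0     5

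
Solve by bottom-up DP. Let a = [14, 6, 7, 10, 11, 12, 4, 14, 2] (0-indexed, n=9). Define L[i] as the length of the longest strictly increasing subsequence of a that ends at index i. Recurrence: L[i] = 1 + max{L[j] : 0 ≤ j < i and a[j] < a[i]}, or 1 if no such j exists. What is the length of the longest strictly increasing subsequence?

   i    0    1    2    3    4    5    6    7    8
a[i]   14    6    7   10   11   12    4   14    2
L[i]    1    1    2    3    4    5    1    6    1

6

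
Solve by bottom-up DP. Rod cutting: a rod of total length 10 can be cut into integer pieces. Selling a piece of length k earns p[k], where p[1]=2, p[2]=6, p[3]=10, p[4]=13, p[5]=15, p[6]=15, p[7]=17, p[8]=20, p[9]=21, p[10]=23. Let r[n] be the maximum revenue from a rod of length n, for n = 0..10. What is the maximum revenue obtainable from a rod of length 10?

33

   n    0    1    2    3    4    5    6    7    8    9   10
r[n]    0    2    6   10   13   16   20   23   26   30   33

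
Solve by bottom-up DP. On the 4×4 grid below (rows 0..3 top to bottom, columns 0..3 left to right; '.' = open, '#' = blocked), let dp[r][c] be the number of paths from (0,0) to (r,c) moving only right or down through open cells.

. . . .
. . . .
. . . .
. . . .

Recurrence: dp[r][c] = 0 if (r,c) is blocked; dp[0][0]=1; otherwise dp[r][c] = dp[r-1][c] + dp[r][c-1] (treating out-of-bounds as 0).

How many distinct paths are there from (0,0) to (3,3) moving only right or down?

r\c   0   1   2   3
  0   1   1   1   1
  1   1   2   3   4
  2   1   3   6  10
  3   1   4  10  20

20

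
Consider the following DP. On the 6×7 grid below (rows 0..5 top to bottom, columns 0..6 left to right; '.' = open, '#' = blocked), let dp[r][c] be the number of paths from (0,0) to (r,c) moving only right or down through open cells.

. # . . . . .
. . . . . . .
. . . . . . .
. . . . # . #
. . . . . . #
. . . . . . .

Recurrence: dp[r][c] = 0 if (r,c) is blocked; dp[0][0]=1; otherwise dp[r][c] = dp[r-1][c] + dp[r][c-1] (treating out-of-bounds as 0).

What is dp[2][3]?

4

r\c   0   1   2   3   4   5   6
  0   1   0   0   0   0   0   0
  1   1   1   1   1   1   1   1
  2   1   2   3   4   5   6   7
  3   1   3   6  10   0   6   0
  4   1   4  10  20  20  26   0
  5   1   5  15  35  55  81  81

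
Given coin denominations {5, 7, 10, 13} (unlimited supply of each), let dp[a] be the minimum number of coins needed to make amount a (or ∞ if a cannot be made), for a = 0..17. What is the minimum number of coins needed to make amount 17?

2

 a  0  1  2  3  4  5  6  7  8  9 10 11 12 13 14 15 16 17
dp  0  -  -  -  -  1  -  1  -  -  1  -  2  1  2  2  -  2
(- denotes ∞ / unreachable)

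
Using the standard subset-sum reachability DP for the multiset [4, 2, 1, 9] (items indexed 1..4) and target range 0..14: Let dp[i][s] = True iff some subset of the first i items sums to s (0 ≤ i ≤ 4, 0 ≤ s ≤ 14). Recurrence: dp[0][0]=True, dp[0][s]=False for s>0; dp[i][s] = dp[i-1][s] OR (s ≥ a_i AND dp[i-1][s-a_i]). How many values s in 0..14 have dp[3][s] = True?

i\s   0   1   2   3   4   5   6   7   8   9  10  11  12  13  14
  0   T   F   F   F   F   F   F   F   F   F   F   F   F   F   F
  1   T   F   F   F   T   F   F   F   F   F   F   F   F   F   F
  2   T   F   T   F   T   F   T   F   F   F   F   F   F   F   F
  3   T   T   T   T   T   T   T   T   F   F   F   F   F   F   F
  4   T   T   T   T   T   T   T   T   F   T   T   T   T   T   T

8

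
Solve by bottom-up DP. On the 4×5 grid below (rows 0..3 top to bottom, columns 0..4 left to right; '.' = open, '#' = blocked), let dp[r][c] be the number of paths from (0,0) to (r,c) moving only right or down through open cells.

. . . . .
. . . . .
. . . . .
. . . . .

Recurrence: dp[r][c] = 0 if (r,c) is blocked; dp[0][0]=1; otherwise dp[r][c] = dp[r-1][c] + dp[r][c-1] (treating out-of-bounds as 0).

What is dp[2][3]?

r\c   0   1   2   3   4
  0   1   1   1   1   1
  1   1   2   3   4   5
  2   1   3   6  10  15
  3   1   4  10  20  35

10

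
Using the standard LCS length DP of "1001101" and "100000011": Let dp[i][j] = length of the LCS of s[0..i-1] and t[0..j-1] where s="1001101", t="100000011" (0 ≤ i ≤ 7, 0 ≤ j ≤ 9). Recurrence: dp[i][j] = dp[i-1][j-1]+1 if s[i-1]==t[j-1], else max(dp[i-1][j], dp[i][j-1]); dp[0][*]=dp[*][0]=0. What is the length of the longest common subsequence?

   ''  1  0  0  0  0  0  0  1  1
''  0  0  0  0  0  0  0  0  0  0
 1  0  1  1  1  1  1  1  1  1  1
 0  0  1  2  2  2  2  2  2  2  2
 0  0  1  2  3  3  3  3  3  3  3
 1  0  1  2  3  3  3  3  3  4  4
 1  0  1  2  3  3  3  3  3  4  5
 0  0  1  2  3  4  4  4  4  4  5
 1  0  1  2  3  4  4  4  4  5  5

5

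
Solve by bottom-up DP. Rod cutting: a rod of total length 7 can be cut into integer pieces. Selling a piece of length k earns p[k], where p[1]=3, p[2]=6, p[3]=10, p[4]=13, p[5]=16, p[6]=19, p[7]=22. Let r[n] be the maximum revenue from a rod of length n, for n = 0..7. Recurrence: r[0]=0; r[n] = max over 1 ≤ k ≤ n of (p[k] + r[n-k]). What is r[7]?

23

   n    0    1    2    3    4    5    6    7
r[n]    0    3    6   10   13   16   20   23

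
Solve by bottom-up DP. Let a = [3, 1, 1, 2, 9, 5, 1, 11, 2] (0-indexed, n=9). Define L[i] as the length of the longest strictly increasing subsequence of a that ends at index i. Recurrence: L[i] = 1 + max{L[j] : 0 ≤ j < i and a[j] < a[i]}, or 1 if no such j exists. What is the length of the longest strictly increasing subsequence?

4

   i    0    1    2    3    4    5    6    7    8
a[i]    3    1    1    2    9    5    1   11    2
L[i]    1    1    1    2    3    3    1    4    2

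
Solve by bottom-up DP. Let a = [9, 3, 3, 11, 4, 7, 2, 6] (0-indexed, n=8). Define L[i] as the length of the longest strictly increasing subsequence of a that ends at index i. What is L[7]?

   i    0    1    2    3    4    5    6    7
a[i]    9    3    3   11    4    7    2    6
L[i]    1    1    1    2    2    3    1    3

3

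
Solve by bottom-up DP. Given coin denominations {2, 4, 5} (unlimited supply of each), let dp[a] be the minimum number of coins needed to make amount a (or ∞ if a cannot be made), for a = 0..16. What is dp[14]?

 a  0  1  2  3  4  5  6  7  8  9 10 11 12 13 14 15 16
dp  0  -  1  -  1  1  2  2  2  2  2  3  3  3  3  3  4
(- denotes ∞ / unreachable)

3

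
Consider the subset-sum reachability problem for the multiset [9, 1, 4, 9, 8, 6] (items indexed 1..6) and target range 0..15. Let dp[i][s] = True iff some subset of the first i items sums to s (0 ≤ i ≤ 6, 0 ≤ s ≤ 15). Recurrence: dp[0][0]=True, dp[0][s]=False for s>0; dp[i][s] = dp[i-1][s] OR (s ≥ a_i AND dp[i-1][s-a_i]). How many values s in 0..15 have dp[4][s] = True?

8

i\s   0   1   2   3   4   5   6   7   8   9  10  11  12  13  14  15
  0   T   F   F   F   F   F   F   F   F   F   F   F   F   F   F   F
  1   T   F   F   F   F   F   F   F   F   T   F   F   F   F   F   F
  2   T   T   F   F   F   F   F   F   F   T   T   F   F   F   F   F
  3   T   T   F   F   T   T   F   F   F   T   T   F   F   T   T   F
  4   T   T   F   F   T   T   F   F   F   T   T   F   F   T   T   F
  5   T   T   F   F   T   T   F   F   T   T   T   F   T   T   T   F
  6   T   T   F   F   T   T   T   T   T   T   T   T   T   T   T   T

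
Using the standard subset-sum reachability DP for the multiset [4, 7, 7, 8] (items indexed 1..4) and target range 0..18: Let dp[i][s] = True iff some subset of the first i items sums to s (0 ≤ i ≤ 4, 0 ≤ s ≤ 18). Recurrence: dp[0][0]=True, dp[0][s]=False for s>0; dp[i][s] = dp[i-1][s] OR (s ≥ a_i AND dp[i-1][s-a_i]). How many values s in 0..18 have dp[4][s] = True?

9

i\s   0   1   2   3   4   5   6   7   8   9  10  11  12  13  14  15  16  17  18
  0   T   F   F   F   F   F   F   F   F   F   F   F   F   F   F   F   F   F   F
  1   T   F   F   F   T   F   F   F   F   F   F   F   F   F   F   F   F   F   F
  2   T   F   F   F   T   F   F   T   F   F   F   T   F   F   F   F   F   F   F
  3   T   F   F   F   T   F   F   T   F   F   F   T   F   F   T   F   F   F   T
  4   T   F   F   F   T   F   F   T   T   F   F   T   T   F   T   T   F   F   T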